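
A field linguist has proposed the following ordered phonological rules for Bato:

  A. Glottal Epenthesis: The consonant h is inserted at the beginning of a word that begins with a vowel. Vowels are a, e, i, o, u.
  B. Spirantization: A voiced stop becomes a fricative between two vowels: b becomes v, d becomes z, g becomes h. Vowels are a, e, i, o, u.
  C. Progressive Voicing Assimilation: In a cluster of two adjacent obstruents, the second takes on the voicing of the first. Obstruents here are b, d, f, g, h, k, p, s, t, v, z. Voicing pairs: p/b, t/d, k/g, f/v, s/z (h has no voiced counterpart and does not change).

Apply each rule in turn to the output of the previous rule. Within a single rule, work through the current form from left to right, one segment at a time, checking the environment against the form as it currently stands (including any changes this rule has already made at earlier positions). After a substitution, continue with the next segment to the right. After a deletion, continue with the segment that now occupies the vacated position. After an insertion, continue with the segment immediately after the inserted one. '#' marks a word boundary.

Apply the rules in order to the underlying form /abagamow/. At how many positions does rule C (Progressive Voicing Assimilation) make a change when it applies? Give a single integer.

A Glottal Epenthesis: [abagamow] → [habagamow]
B Spirantization: [habagamow] → [havahamow]
C Progressive Voicing Assimilation: no change — [havahamow]
Rule C changed 0 position(s).

0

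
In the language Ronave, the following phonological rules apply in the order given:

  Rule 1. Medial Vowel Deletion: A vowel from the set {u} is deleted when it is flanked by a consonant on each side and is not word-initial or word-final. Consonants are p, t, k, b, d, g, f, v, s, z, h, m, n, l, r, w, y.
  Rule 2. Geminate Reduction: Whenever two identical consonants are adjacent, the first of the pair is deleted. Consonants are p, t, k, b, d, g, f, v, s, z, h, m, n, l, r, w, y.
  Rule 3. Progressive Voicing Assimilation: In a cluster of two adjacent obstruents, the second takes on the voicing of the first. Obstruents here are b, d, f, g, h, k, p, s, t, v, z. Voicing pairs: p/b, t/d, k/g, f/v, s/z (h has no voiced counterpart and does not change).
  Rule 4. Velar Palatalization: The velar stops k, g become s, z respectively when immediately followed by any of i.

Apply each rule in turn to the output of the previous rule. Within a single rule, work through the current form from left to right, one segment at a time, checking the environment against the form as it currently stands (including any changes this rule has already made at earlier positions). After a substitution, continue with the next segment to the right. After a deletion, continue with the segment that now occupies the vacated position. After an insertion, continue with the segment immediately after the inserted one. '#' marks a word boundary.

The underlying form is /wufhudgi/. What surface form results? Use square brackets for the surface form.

[wfhtsi]

Rule 1 Medial Vowel Deletion: [wufhudgi] → [wfhdgi]
Rule 2 Geminate Reduction: no change — [wfhdgi]
Rule 3 Progressive Voicing Assimilation: [wfhdgi] → [wfhtki]
Rule 4 Velar Palatalization: [wfhtki] → [wfhtsi]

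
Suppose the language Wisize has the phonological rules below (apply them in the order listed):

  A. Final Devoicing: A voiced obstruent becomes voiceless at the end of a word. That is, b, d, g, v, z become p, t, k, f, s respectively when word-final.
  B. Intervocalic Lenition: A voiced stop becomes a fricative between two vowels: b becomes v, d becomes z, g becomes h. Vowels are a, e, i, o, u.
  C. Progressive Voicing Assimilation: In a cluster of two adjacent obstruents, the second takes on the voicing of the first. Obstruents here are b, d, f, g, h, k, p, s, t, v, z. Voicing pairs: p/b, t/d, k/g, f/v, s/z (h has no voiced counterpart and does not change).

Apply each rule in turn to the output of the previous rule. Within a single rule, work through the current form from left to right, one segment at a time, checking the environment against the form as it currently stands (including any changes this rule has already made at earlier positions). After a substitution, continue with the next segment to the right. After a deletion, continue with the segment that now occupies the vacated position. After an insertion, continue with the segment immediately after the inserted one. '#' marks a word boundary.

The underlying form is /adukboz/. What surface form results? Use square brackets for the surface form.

A Final Devoicing: [adukboz] → [adukbos]
B Intervocalic Lenition: [adukbos] → [azukbos]
C Progressive Voicing Assimilation: [azukbos] → [azukpos]

[azukpos]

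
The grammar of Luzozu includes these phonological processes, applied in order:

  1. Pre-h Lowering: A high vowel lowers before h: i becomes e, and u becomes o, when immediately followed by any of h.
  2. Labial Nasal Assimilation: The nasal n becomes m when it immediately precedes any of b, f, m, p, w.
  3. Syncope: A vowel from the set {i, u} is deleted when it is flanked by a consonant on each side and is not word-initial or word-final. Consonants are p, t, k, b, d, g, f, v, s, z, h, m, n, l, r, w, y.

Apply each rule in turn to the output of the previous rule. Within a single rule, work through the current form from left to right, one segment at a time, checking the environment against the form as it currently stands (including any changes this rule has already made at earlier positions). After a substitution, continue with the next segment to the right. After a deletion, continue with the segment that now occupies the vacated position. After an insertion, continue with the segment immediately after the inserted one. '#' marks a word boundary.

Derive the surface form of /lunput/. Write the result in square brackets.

[lmpt]

1 Pre-h Lowering: no change — [lunput]
2 Labial Nasal Assimilation: [lunput] → [lumput]
3 Syncope: [lumput] → [lmpt]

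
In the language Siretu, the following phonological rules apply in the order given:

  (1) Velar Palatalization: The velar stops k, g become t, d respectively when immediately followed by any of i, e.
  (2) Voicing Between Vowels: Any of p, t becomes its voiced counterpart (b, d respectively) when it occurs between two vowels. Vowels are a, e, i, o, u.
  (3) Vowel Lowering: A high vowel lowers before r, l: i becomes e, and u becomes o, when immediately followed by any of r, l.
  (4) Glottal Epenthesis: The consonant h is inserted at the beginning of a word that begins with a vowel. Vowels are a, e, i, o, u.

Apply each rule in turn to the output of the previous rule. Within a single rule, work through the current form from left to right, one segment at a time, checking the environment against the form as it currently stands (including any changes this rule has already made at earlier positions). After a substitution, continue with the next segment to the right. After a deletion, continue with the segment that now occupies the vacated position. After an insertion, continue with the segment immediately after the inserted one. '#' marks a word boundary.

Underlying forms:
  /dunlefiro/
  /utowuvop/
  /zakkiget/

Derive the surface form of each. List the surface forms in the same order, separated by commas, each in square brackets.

[dunlefero], [hudowuvop], [zaktidet]

/dunlefiro/:
  (1) Velar Palatalization: no change — [dunlefiro]
  (2) Voicing Between Vowels: no change — [dunlefiro]
  (3) Vowel Lowering: [dunlefiro] → [dunlefero]
  (4) Glottal Epenthesis: no change — [dunlefero]
/utowuvop/:
  (1) Velar Palatalization: no change — [utowuvop]
  (2) Voicing Between Vowels: [utowuvop] → [udowuvop]
  (3) Vowel Lowering: no change — [udowuvop]
  (4) Glottal Epenthesis: [udowuvop] → [hudowuvop]
/zakkiget/:
  (1) Velar Palatalization: [zakkiget] → [zaktidet]
  (2) Voicing Between Vowels: no change — [zaktidet]
  (3) Vowel Lowering: no change — [zaktidet]
  (4) Glottal Epenthesis: no change — [zaktidet]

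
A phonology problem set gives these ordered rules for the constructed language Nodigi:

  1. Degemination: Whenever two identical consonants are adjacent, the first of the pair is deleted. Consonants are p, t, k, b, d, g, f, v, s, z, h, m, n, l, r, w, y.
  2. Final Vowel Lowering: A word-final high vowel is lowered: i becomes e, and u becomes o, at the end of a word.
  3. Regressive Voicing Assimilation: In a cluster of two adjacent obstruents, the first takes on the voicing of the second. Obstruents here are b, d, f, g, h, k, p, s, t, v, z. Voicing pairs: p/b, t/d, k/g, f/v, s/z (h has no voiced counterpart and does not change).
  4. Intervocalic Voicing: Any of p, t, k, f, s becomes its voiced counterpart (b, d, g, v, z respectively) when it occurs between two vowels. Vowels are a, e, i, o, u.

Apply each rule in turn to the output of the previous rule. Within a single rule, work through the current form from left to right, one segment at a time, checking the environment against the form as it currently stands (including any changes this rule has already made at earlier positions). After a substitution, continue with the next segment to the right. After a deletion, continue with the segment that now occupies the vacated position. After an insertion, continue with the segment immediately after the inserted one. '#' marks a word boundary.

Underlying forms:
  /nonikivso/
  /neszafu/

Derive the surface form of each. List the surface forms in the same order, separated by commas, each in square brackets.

/nonikivso/:
  1 Degemination: no change — [nonikivso]
  2 Final Vowel Lowering: no change — [nonikivso]
  3 Regressive Voicing Assimilation: [nonikivso] → [nonikifso]
  4 Intervocalic Voicing: [nonikifso] → [nonigifso]
/neszafu/:
  1 Degemination: no change — [neszafu]
  2 Final Vowel Lowering: [neszafu] → [neszafo]
  3 Regressive Voicing Assimilation: [neszafo] → [nezzafo]
  4 Intervocalic Voicing: [nezzafo] → [nezzavo]

[nonigifso], [nezzavo]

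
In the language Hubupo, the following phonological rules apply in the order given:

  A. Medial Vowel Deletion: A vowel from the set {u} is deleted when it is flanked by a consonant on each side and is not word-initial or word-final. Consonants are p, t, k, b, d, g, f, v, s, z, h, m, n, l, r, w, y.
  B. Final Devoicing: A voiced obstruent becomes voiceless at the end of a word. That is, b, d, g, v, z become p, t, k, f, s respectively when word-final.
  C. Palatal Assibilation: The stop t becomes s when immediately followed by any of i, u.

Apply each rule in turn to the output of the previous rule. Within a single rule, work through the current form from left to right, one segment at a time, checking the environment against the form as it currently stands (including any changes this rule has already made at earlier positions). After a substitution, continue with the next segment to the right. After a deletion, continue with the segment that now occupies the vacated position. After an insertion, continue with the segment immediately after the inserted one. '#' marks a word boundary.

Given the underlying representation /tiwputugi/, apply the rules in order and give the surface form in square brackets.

[siwptgi]

A Medial Vowel Deletion: [tiwputugi] → [tiwptgi]
B Final Devoicing: no change — [tiwptgi]
C Palatal Assibilation: [tiwptgi] → [siwptgi]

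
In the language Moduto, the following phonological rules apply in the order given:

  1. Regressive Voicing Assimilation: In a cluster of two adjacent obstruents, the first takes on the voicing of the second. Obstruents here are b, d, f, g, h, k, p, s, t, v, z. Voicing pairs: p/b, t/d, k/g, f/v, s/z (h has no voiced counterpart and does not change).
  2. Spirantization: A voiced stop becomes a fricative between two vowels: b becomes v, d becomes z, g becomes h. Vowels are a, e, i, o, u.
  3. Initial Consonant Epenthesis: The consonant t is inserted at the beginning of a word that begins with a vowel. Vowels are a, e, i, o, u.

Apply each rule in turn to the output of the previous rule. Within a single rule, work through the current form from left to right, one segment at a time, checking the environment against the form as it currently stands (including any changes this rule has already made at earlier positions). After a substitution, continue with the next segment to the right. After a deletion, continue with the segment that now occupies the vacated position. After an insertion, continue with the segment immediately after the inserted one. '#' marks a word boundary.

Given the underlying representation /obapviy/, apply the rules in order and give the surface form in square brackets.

1 Regressive Voicing Assimilation: [obapviy] → [obabviy]
2 Spirantization: [obabviy] → [ovabviy]
3 Initial Consonant Epenthesis: [ovabviy] → [tovabviy]

[tovabviy]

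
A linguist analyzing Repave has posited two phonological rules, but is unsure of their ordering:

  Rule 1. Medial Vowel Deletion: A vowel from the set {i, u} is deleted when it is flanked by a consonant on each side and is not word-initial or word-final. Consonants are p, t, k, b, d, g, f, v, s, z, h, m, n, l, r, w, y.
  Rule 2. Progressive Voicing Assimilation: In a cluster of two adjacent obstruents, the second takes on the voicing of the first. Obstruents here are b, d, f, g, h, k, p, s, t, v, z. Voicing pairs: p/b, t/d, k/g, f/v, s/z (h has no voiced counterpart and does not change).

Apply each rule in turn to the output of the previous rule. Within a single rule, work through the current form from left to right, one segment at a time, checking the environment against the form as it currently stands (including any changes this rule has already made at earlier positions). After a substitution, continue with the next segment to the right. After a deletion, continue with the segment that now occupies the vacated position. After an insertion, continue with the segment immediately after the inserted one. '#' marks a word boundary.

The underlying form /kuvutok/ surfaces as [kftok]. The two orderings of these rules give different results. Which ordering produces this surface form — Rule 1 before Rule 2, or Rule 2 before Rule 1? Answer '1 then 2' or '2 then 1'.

1 then 2

Order 1 then 2:
  1 Medial Vowel Deletion: [kuvutok] → [kvtok]
  2 Progressive Voicing Assimilation: [kvtok] → [kftok]
  result: [kftok]
Order 2 then 1:
  2 Progressive Voicing Assimilation: no change — [kuvutok]
  1 Medial Vowel Deletion: [kuvutok] → [kvtok]
  result: [kvtok]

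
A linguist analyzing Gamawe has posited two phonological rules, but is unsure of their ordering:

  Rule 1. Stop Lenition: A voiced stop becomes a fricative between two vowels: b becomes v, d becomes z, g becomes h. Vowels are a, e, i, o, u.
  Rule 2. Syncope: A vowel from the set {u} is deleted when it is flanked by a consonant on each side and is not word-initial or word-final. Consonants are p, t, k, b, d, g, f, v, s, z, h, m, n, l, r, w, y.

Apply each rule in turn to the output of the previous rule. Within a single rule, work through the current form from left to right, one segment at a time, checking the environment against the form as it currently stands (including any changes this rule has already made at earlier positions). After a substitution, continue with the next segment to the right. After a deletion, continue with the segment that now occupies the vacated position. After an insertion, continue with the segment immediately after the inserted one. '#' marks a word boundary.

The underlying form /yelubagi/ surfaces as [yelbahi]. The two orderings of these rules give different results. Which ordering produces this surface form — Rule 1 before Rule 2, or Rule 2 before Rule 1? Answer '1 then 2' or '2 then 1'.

2 then 1

Order 1 then 2:
  1 Stop Lenition: [yelubagi] → [yeluvahi]
  2 Syncope: [yeluvahi] → [yelvahi]
  result: [yelvahi]
Order 2 then 1:
  2 Syncope: [yelubagi] → [yelbagi]
  1 Stop Lenition: [yelbagi] → [yelbahi]
  result: [yelbahi]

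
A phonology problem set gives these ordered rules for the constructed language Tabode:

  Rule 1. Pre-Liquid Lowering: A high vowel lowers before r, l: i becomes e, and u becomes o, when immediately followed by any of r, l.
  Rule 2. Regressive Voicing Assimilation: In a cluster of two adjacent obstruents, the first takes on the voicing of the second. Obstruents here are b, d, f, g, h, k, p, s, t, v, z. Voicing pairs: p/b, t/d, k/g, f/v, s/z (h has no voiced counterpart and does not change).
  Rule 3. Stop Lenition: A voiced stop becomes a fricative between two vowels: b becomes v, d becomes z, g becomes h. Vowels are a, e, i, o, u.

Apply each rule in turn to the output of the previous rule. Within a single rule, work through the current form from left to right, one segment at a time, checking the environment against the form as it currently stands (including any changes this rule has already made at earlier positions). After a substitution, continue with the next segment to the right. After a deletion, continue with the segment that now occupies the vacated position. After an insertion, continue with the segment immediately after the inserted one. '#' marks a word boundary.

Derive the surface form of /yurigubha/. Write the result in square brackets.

Rule 1 Pre-Liquid Lowering: [yurigubha] → [yorigubha]
Rule 2 Regressive Voicing Assimilation: [yorigubha] → [yorigupha]
Rule 3 Stop Lenition: [yorigupha] → [yorihupha]

[yorihupha]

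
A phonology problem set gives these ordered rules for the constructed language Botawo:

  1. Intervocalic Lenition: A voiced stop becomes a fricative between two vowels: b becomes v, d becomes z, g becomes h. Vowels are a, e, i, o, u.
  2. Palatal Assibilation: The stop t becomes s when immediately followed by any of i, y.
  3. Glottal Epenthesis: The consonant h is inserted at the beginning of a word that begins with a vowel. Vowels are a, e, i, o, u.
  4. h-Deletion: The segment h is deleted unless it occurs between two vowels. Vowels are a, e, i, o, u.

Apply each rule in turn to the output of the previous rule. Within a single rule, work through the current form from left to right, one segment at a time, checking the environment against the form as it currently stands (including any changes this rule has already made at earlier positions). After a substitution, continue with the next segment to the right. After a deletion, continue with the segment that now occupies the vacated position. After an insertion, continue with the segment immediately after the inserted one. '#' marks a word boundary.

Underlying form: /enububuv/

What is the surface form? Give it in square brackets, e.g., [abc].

1 Intervocalic Lenition: [enububuv] → [enuvuvuv]
2 Palatal Assibilation: no change — [enuvuvuv]
3 Glottal Epenthesis: [enuvuvuv] → [henuvuvuv]
4 h-Deletion: [henuvuvuv] → [enuvuvuv]

[enuvuvuv]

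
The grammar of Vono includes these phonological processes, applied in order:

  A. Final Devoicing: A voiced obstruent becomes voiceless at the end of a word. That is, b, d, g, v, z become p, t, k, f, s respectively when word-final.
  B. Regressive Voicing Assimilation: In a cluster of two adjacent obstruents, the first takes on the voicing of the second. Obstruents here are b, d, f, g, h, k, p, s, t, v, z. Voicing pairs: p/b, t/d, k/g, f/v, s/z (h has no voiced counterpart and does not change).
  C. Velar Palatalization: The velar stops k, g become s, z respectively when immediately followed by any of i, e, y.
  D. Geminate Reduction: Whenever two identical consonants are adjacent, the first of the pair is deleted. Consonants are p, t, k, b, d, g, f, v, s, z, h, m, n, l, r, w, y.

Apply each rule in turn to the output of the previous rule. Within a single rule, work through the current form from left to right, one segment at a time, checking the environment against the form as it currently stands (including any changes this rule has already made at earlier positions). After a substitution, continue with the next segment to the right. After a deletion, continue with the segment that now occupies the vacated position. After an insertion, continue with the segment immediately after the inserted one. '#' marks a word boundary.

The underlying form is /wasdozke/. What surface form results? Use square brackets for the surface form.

A Final Devoicing: no change — [wasdozke]
B Regressive Voicing Assimilation: [wasdozke] → [wazdoske]
C Velar Palatalization: [wazdoske] → [wazdosse]
D Geminate Reduction: [wazdosse] → [wazdose]

[wazdose]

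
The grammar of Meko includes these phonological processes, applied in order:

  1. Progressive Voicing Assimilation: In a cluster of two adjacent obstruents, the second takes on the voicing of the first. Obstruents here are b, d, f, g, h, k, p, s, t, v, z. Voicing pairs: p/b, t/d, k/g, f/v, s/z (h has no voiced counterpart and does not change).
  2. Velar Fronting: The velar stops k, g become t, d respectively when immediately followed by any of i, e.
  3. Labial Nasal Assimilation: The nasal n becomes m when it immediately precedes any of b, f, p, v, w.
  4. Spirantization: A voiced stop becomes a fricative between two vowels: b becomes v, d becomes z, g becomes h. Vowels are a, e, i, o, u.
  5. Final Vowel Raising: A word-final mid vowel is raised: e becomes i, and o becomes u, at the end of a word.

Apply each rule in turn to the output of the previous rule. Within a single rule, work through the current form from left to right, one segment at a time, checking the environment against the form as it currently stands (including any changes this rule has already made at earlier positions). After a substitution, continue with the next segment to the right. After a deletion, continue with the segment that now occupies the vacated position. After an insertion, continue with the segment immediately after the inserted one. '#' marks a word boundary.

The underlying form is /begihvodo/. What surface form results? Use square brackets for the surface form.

[bezihfozu]

1 Progressive Voicing Assimilation: [begihvodo] → [begihfodo]
2 Velar Fronting: [begihfodo] → [bedihfodo]
3 Labial Nasal Assimilation: no change — [bedihfodo]
4 Spirantization: [bedihfodo] → [bezihfozo]
5 Final Vowel Raising: [bezihfozo] → [bezihfozu]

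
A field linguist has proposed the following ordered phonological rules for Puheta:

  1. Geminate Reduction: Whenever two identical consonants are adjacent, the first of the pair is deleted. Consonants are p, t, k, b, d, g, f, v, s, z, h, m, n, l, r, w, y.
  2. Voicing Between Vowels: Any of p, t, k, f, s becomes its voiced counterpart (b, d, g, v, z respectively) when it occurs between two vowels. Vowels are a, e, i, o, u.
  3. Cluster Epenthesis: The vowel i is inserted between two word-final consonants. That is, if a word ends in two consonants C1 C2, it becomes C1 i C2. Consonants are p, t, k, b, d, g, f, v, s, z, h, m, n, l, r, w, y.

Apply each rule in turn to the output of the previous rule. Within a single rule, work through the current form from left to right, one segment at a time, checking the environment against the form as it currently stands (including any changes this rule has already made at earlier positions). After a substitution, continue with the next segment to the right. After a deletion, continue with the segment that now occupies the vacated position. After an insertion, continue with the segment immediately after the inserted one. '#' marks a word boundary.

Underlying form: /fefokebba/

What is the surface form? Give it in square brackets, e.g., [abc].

[fevogeba]

1 Geminate Reduction: [fefokebba] → [fefokeba]
2 Voicing Between Vowels: [fefokeba] → [fevogeba]
3 Cluster Epenthesis: no change — [fevogeba]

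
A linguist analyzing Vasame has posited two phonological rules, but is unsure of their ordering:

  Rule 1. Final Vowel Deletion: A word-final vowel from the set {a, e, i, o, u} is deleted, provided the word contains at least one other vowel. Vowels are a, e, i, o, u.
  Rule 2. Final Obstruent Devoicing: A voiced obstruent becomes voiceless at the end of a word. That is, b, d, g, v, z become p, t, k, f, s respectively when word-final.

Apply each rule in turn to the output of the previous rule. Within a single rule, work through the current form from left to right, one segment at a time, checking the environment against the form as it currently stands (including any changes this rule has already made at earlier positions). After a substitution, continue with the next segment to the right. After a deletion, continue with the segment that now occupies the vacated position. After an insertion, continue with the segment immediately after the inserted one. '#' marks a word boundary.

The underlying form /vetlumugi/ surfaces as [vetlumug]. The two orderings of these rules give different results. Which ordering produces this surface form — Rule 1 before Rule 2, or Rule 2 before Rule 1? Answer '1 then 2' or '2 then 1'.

Order 1 then 2:
  1 Final Vowel Deletion: [vetlumugi] → [vetlumug]
  2 Final Obstruent Devoicing: [vetlumug] → [vetlumuk]
  result: [vetlumuk]
Order 2 then 1:
  2 Final Obstruent Devoicing: no change — [vetlumugi]
  1 Final Vowel Deletion: [vetlumugi] → [vetlumug]
  result: [vetlumug]

2 then 1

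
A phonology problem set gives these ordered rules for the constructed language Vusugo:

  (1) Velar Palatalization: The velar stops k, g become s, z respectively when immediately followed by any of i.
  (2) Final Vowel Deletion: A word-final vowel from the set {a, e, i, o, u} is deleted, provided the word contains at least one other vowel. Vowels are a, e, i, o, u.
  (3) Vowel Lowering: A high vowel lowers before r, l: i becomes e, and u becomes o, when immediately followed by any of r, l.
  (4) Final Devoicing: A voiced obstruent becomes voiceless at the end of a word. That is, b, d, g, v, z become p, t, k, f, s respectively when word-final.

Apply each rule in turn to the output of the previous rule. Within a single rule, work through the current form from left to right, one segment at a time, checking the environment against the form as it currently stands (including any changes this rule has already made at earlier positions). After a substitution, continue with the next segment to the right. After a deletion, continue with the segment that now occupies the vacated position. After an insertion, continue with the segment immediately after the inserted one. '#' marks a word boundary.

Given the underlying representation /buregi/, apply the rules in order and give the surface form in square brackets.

[bores]

(1) Velar Palatalization: [buregi] → [burezi]
(2) Final Vowel Deletion: [burezi] → [burez]
(3) Vowel Lowering: [burez] → [borez]
(4) Final Devoicing: [borez] → [bores]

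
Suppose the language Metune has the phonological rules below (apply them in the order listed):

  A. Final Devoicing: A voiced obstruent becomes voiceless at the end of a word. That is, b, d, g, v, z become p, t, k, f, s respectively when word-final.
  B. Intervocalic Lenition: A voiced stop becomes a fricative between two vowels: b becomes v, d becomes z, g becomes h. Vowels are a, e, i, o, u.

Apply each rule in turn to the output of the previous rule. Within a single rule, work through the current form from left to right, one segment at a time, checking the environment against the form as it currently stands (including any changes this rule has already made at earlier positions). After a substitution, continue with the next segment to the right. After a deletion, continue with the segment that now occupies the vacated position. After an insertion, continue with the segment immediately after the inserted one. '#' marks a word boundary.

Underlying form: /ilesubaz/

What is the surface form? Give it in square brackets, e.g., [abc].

[ilesuvas]

A Final Devoicing: [ilesubaz] → [ilesubas]
B Intervocalic Lenition: [ilesubas] → [ilesuvas]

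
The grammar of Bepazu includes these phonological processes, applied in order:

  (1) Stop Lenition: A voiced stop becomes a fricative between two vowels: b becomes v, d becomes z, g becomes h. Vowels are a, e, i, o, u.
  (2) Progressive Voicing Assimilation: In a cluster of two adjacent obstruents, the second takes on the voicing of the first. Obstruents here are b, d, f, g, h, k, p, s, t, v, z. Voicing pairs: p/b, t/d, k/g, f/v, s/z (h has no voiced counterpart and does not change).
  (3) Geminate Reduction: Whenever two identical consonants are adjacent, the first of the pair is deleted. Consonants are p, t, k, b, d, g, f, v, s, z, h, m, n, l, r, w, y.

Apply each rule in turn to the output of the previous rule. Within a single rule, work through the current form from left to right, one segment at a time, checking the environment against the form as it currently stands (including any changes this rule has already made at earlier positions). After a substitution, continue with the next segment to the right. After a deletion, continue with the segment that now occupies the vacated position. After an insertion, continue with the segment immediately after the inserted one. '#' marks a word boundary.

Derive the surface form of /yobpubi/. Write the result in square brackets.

(1) Stop Lenition: [yobpubi] → [yobpuvi]
(2) Progressive Voicing Assimilation: [yobpuvi] → [yobbuvi]
(3) Geminate Reduction: [yobbuvi] → [yobuvi]

[yobuvi]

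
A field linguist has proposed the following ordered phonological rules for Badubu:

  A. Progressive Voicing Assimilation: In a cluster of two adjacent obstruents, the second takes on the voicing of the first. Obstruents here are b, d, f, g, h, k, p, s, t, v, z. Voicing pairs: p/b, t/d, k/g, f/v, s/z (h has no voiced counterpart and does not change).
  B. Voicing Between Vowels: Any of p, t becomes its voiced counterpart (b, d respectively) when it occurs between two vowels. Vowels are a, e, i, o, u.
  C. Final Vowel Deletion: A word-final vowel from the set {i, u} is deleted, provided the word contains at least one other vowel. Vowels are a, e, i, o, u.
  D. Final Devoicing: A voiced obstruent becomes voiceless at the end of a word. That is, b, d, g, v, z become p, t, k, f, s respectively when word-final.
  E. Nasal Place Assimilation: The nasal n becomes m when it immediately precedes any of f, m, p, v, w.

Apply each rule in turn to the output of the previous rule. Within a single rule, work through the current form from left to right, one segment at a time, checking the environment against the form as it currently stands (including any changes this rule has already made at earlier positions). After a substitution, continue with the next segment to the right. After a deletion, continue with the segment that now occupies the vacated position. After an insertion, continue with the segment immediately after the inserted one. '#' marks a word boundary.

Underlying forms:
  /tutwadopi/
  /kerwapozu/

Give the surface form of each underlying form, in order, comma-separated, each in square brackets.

/tutwadopi/:
  A Progressive Voicing Assimilation: no change — [tutwadopi]
  B Voicing Between Vowels: [tutwadopi] → [tutwadobi]
  C Final Vowel Deletion: [tutwadobi] → [tutwadob]
  D Final Devoicing: [tutwadob] → [tutwadop]
  E Nasal Place Assimilation: no change — [tutwadop]
/kerwapozu/:
  A Progressive Voicing Assimilation: no change — [kerwapozu]
  B Voicing Between Vowels: [kerwapozu] → [kerwabozu]
  C Final Vowel Deletion: [kerwabozu] → [kerwaboz]
  D Final Devoicing: [kerwaboz] → [kerwabos]
  E Nasal Place Assimilation: no change — [kerwabos]

[tutwadop], [kerwabos]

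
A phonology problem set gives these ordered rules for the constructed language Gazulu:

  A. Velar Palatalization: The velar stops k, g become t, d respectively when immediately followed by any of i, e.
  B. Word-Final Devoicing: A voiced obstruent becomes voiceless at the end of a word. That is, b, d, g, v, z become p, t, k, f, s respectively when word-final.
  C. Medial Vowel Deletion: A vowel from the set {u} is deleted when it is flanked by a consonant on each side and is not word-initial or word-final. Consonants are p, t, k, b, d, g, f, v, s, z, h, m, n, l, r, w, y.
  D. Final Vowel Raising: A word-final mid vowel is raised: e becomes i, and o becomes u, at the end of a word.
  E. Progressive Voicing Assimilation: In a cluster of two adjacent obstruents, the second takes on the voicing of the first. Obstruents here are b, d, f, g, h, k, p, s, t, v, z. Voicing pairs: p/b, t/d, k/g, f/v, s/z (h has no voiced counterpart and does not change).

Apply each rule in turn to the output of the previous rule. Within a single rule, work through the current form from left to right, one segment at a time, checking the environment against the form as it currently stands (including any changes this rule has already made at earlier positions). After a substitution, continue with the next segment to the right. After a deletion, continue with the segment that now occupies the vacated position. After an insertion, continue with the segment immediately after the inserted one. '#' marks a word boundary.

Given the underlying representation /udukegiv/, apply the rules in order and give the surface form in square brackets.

A Velar Palatalization: [udukegiv] → [udutediv]
B Word-Final Devoicing: [udutediv] → [udutedif]
C Medial Vowel Deletion: [udutedif] → [udtedif]
D Final Vowel Raising: no change — [udtedif]
E Progressive Voicing Assimilation: [udtedif] → [uddedif]

[uddedif]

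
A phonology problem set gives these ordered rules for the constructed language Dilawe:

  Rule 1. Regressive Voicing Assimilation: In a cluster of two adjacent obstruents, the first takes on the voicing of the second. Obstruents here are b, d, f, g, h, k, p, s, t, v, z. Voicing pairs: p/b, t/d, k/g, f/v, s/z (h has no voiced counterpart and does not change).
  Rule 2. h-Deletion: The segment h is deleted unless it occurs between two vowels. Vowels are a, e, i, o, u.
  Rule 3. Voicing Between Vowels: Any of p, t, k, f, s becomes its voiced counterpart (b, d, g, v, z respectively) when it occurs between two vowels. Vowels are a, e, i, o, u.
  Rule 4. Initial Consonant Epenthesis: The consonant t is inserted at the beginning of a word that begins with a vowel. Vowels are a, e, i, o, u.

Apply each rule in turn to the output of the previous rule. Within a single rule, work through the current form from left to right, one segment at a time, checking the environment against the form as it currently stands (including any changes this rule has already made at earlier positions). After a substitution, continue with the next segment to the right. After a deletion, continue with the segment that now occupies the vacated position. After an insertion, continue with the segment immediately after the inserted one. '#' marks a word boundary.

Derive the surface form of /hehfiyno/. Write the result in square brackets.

Rule 1 Regressive Voicing Assimilation: no change — [hehfiyno]
Rule 2 h-Deletion: [hehfiyno] → [efiyno]
Rule 3 Voicing Between Vowels: [efiyno] → [eviyno]
Rule 4 Initial Consonant Epenthesis: [eviyno] → [teviyno]

[teviyno]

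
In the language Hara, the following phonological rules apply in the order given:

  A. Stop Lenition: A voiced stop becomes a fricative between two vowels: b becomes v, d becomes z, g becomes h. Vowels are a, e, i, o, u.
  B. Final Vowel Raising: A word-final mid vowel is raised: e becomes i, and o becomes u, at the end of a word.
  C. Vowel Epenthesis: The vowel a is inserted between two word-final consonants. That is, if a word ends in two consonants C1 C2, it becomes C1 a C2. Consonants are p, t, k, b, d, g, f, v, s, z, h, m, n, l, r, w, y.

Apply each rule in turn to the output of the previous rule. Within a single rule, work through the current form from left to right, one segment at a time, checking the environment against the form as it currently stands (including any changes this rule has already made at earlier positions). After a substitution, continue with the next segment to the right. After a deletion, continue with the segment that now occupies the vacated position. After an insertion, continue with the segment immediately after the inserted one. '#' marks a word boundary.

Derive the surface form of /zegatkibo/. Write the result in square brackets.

[zehatkivu]

A Stop Lenition: [zegatkibo] → [zehatkivo]
B Final Vowel Raising: [zehatkivo] → [zehatkivu]
C Vowel Epenthesis: no change — [zehatkivu]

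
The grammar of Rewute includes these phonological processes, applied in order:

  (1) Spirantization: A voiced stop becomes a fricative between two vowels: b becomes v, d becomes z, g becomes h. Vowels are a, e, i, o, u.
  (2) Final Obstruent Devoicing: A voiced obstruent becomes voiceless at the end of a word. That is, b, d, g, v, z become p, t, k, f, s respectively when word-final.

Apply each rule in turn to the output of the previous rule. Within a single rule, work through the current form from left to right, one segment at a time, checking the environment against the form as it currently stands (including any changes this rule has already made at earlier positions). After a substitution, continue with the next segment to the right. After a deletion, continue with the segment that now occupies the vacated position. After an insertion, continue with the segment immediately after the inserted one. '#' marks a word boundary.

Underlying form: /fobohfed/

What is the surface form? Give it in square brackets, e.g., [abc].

[fovohfet]

(1) Spirantization: [fobohfed] → [fovohfed]
(2) Final Obstruent Devoicing: [fovohfed] → [fovohfet]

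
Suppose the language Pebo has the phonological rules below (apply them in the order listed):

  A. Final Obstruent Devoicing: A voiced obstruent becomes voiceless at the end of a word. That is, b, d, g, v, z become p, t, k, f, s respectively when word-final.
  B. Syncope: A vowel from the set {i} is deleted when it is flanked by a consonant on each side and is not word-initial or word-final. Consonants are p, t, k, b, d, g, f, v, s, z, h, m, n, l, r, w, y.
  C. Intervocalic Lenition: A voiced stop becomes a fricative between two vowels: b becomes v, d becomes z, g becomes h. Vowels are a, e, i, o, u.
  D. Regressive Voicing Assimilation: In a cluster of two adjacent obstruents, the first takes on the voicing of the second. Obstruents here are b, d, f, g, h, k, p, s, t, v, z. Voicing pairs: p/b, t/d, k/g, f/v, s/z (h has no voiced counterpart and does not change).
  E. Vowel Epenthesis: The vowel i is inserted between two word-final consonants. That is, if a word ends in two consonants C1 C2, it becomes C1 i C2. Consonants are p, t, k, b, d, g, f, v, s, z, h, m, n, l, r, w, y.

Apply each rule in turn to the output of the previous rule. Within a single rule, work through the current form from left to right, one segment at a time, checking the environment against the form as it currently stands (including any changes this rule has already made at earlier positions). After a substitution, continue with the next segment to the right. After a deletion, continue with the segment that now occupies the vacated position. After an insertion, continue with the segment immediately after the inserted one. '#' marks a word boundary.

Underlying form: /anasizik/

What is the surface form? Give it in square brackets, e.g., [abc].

A Final Obstruent Devoicing: no change — [anasizik]
B Syncope: [anasizik] → [anaszk]
C Intervocalic Lenition: no change — [anaszk]
D Regressive Voicing Assimilation: [anaszk] → [anazsk]
E Vowel Epenthesis: [anazsk] → [anazsik]

[anazsik]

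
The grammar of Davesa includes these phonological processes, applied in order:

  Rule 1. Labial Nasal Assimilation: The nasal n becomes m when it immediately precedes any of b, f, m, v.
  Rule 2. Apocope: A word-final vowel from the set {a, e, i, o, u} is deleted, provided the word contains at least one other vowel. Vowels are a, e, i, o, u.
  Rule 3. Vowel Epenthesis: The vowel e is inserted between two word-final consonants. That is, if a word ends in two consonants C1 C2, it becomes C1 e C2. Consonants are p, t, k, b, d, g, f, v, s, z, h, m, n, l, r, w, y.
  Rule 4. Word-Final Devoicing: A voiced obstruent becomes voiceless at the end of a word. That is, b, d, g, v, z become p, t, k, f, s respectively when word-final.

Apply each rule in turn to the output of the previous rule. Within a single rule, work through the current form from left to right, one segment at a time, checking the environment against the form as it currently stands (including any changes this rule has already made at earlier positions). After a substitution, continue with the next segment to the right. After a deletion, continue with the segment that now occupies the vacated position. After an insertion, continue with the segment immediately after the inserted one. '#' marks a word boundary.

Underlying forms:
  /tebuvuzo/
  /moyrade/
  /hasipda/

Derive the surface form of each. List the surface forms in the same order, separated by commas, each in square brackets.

/tebuvuzo/:
  Rule 1 Labial Nasal Assimilation: no change — [tebuvuzo]
  Rule 2 Apocope: [tebuvuzo] → [tebuvuz]
  Rule 3 Vowel Epenthesis: no change — [tebuvuz]
  Rule 4 Word-Final Devoicing: [tebuvuz] → [tebuvus]
/moyrade/:
  Rule 1 Labial Nasal Assimilation: no change — [moyrade]
  Rule 2 Apocope: [moyrade] → [moyrad]
  Rule 3 Vowel Epenthesis: no change — [moyrad]
  Rule 4 Word-Final Devoicing: [moyrad] → [moyrat]
/hasipda/:
  Rule 1 Labial Nasal Assimilation: no change — [hasipda]
  Rule 2 Apocope: [hasipda] → [hasipd]
  Rule 3 Vowel Epenthesis: [hasipd] → [hasiped]
  Rule 4 Word-Final Devoicing: [hasiped] → [hasipet]

[tebuvus], [moyrat], [hasipet]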